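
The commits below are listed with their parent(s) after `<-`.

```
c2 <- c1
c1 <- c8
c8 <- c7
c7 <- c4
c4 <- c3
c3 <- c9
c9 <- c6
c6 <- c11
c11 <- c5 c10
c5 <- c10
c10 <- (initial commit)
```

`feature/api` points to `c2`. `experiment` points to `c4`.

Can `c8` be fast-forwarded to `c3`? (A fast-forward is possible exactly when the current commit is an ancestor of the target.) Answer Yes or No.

No

A fast-forward from c8 to c3 is possible iff c8 is an ancestor of c3.
Ancestors of c3: {c10, c11, c3, c5, c6, c9}.
c8 is not among them, so fast-forward is not possible.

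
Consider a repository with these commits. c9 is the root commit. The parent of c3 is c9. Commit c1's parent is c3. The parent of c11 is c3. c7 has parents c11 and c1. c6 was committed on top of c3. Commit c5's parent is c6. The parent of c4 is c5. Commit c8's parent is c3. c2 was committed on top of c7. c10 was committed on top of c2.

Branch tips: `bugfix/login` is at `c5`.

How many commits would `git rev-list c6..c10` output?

5

Reachable from c10: {c1, c10, c11, c2, c3, c7, c9}.
Reachable from c6: {c3, c6, c9}.
In c10's history but not c6's: {c1, c10, c11, c2, c7} — 5 commits.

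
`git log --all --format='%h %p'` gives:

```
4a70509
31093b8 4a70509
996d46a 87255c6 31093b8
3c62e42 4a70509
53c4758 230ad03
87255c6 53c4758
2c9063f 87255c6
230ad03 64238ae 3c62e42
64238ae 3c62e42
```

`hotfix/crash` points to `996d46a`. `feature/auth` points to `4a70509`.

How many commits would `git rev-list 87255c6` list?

Walking parent pointers from 87255c6: reachable set = {230ad03, 3c62e42, 4a70509, 53c4758, 64238ae, 87255c6}.
That is 6 commits.

6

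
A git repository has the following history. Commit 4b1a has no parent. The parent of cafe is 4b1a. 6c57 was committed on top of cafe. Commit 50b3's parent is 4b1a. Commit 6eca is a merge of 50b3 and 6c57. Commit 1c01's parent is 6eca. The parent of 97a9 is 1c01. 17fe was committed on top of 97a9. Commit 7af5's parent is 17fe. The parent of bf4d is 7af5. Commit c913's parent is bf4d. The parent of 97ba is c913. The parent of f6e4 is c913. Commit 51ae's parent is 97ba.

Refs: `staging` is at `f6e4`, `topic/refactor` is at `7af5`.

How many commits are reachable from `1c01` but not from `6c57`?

3

Reachable from 1c01: {1c01, 4b1a, 50b3, 6c57, 6eca, cafe}.
Reachable from 6c57: {4b1a, 6c57, cafe}.
In 1c01's history but not 6c57's: {1c01, 50b3, 6eca} — 3 commits.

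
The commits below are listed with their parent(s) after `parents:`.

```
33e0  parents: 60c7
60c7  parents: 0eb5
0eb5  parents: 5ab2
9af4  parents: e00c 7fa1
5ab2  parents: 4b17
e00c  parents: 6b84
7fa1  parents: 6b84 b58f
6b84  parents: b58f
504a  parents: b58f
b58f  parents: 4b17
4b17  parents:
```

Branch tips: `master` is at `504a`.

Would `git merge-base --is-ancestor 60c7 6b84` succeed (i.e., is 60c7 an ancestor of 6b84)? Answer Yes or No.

Ancestors of 6b84: {4b17, 6b84, b58f}.
60c7 is not in that set, so it is not an ancestor of 6b84.

No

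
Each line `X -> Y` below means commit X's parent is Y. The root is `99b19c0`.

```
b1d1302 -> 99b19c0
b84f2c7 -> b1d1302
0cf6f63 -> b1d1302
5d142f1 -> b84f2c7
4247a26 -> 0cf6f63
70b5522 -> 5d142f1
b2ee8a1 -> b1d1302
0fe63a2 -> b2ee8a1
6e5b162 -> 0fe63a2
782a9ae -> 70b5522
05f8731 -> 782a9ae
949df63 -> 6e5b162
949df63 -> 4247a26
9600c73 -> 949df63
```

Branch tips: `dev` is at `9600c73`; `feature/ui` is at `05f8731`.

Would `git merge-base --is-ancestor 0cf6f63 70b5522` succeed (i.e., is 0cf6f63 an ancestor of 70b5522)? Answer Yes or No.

No

Ancestors of 70b5522: {5d142f1, 70b5522, 99b19c0, b1d1302, b84f2c7}.
0cf6f63 is not in that set, so it is not an ancestor of 70b5522.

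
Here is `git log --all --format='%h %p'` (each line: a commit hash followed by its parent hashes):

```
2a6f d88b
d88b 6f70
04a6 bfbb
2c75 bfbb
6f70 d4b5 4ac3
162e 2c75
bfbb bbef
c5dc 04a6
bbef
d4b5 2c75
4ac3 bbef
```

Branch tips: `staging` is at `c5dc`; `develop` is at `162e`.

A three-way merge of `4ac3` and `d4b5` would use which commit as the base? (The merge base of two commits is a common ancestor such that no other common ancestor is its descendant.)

Ancestors of 4ac3: {4ac3, bbef}.
Ancestors of d4b5: {2c75, bbef, bfbb, d4b5}.
Common ancestors: {bbef}.
The only common ancestor is bbef, so it is the merge base.

bbef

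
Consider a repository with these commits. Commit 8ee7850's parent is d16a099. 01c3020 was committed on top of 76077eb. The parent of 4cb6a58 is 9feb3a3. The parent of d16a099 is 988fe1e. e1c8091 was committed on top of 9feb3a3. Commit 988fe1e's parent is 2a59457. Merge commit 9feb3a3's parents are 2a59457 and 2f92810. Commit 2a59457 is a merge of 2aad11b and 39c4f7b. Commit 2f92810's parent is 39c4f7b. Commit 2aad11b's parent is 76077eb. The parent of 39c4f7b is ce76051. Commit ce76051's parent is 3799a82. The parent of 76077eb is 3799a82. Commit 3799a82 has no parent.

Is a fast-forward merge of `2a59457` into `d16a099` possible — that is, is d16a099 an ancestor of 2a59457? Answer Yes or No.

No

A fast-forward from d16a099 to 2a59457 is possible iff d16a099 is an ancestor of 2a59457.
Ancestors of 2a59457: {2a59457, 2aad11b, 3799a82, 39c4f7b, 76077eb, ce76051}.
d16a099 is not among them, so fast-forward is not possible.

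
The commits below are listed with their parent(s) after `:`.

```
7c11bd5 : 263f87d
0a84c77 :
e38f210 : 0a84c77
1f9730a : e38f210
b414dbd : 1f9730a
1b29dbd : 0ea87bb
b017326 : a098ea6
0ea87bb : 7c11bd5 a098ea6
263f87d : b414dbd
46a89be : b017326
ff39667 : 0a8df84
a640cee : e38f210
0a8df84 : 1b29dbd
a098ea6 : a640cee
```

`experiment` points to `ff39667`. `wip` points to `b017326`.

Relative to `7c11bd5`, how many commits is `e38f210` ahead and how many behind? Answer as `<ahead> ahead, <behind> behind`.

0 ahead, 4 behind

Reachable from e38f210: {0a84c77, e38f210}.
Reachable from 7c11bd5: {0a84c77, 1f9730a, 263f87d, 7c11bd5, b414dbd, e38f210}.
Only in e38f210's history (ahead): {} — 0.
Only in 7c11bd5's history (behind): {1f9730a, 263f87d, 7c11bd5, b414dbd} — 4.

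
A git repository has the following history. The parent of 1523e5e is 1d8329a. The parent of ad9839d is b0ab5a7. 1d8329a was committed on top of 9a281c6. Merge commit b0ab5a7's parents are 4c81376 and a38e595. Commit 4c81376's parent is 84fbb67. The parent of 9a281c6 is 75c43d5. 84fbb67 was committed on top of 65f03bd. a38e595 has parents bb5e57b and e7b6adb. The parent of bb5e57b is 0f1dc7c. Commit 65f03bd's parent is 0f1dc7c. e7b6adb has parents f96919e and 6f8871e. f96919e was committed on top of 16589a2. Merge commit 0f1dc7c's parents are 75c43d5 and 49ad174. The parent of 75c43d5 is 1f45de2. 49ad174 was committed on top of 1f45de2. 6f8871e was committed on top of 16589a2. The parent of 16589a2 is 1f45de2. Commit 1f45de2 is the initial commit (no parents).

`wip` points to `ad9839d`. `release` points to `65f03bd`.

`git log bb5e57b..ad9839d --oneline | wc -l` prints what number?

10

Reachable from ad9839d: {0f1dc7c, 16589a2, 1f45de2, 49ad174, 4c81376, 65f03bd, 6f8871e, 75c43d5, 84fbb67, a38e595, ad9839d, b0ab5a7, bb5e57b, e7b6adb, f96919e}.
Reachable from bb5e57b: {0f1dc7c, 1f45de2, 49ad174, 75c43d5, bb5e57b}.
In ad9839d's history but not bb5e57b's: {16589a2, 4c81376, 65f03bd, 6f8871e, 84fbb67, a38e595, ad9839d, b0ab5a7, e7b6adb, f96919e} — 10 commits.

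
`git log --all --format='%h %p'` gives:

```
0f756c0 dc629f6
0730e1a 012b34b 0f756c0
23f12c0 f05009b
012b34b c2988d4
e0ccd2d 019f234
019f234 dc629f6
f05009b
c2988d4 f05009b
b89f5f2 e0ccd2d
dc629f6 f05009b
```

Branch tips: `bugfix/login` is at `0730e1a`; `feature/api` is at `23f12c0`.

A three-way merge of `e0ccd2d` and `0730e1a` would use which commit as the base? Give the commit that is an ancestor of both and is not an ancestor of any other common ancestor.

dc629f6

Ancestors of e0ccd2d: {019f234, dc629f6, e0ccd2d, f05009b}.
Ancestors of 0730e1a: {012b34b, 0730e1a, 0f756c0, c2988d4, dc629f6, f05009b}.
Common ancestors: {dc629f6, f05009b}.
Among these, dc629f6 is not an ancestor of any other common ancestor — it is the merge base.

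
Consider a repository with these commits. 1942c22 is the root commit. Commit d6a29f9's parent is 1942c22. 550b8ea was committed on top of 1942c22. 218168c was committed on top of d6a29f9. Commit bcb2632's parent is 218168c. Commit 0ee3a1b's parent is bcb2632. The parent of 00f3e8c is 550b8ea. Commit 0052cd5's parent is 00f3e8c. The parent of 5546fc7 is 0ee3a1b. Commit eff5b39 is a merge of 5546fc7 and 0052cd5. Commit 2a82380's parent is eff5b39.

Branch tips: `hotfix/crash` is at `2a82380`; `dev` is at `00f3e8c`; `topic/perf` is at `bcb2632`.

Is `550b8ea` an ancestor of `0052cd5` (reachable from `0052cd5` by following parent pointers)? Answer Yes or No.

Yes

Ancestors of 0052cd5 (commits reachable by following parents): {0052cd5, 00f3e8c, 1942c22, 550b8ea}.
550b8ea is in that set, so it is an ancestor of 0052cd5.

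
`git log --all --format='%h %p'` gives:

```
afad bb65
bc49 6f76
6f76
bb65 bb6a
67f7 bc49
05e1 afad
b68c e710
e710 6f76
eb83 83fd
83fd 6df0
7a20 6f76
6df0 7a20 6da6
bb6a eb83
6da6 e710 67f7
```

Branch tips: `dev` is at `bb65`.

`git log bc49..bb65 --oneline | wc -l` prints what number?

9

Reachable from bb65: {67f7, 6da6, 6df0, 6f76, 7a20, 83fd, bb65, bb6a, bc49, e710, eb83}.
Reachable from bc49: {6f76, bc49}.
In bb65's history but not bc49's: {67f7, 6da6, 6df0, 7a20, 83fd, bb65, bb6a, e710, eb83} — 9 commits.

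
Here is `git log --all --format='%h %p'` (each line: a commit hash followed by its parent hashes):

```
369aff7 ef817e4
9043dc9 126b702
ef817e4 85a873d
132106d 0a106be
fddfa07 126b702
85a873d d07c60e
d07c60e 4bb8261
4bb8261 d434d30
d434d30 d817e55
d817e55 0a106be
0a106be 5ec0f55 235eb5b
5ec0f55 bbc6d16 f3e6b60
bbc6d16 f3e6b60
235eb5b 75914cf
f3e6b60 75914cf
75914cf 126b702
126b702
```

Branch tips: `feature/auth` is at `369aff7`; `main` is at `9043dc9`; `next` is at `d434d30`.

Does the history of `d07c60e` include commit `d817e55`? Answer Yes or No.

Yes

Ancestors of d07c60e (commits reachable by following parents): {0a106be, 126b702, 235eb5b, 4bb8261, 5ec0f55, 75914cf, bbc6d16, d07c60e, d434d30, d817e55, f3e6b60}.
d817e55 is in that set, so it is an ancestor of d07c60e.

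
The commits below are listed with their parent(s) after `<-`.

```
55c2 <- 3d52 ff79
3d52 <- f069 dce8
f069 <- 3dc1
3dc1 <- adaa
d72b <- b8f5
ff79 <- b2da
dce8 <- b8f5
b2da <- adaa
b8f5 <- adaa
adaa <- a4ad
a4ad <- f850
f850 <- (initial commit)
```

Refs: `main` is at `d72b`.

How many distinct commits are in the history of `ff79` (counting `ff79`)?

5

Walking parent pointers from ff79: reachable set = {a4ad, adaa, b2da, f850, ff79}.
That is 5 commits.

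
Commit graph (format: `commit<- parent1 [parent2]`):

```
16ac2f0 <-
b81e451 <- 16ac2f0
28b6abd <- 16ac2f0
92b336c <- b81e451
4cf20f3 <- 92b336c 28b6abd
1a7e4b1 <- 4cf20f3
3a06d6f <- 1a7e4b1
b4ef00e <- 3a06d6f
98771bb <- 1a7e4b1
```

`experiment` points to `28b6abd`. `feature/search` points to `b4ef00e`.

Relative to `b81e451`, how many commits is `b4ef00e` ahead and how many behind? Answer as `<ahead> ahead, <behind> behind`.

Reachable from b4ef00e: {16ac2f0, 1a7e4b1, 28b6abd, 3a06d6f, 4cf20f3, 92b336c, b4ef00e, b81e451}.
Reachable from b81e451: {16ac2f0, b81e451}.
Only in b4ef00e's history (ahead): {1a7e4b1, 28b6abd, 3a06d6f, 4cf20f3, 92b336c, b4ef00e} — 6.
Only in b81e451's history (behind): {} — 0.

6 ahead, 0 behind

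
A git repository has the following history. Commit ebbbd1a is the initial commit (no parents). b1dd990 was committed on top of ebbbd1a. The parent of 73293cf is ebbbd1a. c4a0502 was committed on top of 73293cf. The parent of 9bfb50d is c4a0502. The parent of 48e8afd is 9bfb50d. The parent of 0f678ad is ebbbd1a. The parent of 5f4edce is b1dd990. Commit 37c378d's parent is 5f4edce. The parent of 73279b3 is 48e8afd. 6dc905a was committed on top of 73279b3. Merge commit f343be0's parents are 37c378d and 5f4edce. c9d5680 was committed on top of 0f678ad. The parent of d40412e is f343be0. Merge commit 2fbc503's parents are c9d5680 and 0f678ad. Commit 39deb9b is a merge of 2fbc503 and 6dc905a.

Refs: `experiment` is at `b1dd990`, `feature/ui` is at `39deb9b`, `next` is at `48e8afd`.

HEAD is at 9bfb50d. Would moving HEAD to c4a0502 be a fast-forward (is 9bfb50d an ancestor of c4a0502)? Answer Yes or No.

A fast-forward from 9bfb50d to c4a0502 is possible iff 9bfb50d is an ancestor of c4a0502.
Ancestors of c4a0502: {73293cf, c4a0502, ebbbd1a}.
9bfb50d is not among them, so fast-forward is not possible.

No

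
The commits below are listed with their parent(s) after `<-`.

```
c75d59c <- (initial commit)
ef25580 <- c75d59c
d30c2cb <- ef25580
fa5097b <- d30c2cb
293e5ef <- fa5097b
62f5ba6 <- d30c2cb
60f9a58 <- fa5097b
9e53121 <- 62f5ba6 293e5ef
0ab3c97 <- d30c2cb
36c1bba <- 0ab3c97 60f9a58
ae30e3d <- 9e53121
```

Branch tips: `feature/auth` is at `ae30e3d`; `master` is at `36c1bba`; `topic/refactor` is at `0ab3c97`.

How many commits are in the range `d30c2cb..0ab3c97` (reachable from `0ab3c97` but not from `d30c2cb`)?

Reachable from 0ab3c97: {0ab3c97, c75d59c, d30c2cb, ef25580}.
Reachable from d30c2cb: {c75d59c, d30c2cb, ef25580}.
In 0ab3c97's history but not d30c2cb's: {0ab3c97} — 1 commit.

1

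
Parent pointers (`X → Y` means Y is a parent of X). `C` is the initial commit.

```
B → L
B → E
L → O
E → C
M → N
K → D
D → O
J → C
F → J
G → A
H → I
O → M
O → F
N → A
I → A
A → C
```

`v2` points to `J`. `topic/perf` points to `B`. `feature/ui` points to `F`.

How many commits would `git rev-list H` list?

Walking parent pointers from H: reachable set = {A, C, H, I}.
That is 4 commits.

4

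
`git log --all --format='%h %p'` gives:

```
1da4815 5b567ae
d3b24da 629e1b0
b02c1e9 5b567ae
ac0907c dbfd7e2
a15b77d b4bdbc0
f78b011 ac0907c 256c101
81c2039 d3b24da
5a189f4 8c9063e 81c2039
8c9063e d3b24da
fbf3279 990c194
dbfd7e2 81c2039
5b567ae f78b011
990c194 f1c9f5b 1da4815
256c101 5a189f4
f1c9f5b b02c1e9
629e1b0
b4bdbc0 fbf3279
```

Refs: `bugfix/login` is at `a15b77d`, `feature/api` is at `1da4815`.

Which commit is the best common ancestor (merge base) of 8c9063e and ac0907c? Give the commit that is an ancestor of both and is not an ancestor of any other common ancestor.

Ancestors of 8c9063e: {629e1b0, 8c9063e, d3b24da}.
Ancestors of ac0907c: {629e1b0, 81c2039, ac0907c, d3b24da, dbfd7e2}.
Common ancestors: {629e1b0, d3b24da}.
Among these, d3b24da is not an ancestor of any other common ancestor — it is the merge base.

d3b24da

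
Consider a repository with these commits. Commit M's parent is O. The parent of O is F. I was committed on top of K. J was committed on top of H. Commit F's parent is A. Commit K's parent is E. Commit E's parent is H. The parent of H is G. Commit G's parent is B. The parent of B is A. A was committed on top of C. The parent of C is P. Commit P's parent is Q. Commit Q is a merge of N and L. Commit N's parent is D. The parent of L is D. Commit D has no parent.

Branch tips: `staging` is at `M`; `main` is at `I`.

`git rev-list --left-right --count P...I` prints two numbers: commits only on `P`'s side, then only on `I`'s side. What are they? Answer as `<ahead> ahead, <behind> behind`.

Reachable from P: {D, L, N, P, Q}.
Reachable from I: {A, B, C, D, E, G, H, I, K, L, N, P, Q}.
Only in P's history (ahead): {} — 0.
Only in I's history (behind): {A, B, C, E, G, H, I, K} — 8.

0 ahead, 8 behind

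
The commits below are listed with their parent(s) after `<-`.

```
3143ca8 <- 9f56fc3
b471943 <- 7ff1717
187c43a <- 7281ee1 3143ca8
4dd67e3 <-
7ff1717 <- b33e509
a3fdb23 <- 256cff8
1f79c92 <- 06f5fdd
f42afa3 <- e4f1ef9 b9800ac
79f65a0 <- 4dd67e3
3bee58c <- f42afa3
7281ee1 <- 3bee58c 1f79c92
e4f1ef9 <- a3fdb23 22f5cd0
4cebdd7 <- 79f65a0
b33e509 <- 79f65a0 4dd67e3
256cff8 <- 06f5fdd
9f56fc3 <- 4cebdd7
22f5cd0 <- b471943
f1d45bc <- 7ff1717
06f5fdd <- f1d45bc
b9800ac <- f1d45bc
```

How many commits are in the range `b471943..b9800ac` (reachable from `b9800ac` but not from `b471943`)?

2

Reachable from b9800ac: {4dd67e3, 79f65a0, 7ff1717, b33e509, b9800ac, f1d45bc}.
Reachable from b471943: {4dd67e3, 79f65a0, 7ff1717, b33e509, b471943}.
In b9800ac's history but not b471943's: {b9800ac, f1d45bc} — 2 commits.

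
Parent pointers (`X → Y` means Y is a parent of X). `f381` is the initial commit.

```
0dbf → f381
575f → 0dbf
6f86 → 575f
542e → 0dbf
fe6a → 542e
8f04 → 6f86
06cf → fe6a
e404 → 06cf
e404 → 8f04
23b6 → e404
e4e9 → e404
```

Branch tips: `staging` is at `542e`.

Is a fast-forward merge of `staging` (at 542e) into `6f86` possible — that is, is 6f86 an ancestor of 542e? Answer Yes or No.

A fast-forward from 6f86 to 542e is possible iff 6f86 is an ancestor of 542e.
Ancestors of 542e: {0dbf, 542e, f381}.
6f86 is not among them, so fast-forward is not possible.

No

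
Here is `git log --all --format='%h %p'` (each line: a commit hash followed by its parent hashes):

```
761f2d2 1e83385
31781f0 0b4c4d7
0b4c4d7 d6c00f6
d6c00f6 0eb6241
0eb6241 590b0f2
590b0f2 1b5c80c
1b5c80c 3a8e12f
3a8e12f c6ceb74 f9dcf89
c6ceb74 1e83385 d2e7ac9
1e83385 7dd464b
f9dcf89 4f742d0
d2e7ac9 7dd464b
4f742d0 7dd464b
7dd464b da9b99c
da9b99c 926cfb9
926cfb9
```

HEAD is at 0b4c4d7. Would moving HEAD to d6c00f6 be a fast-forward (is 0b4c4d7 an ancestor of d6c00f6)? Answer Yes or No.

A fast-forward from 0b4c4d7 to d6c00f6 is possible iff 0b4c4d7 is an ancestor of d6c00f6.
Ancestors of d6c00f6: {0eb6241, 1b5c80c, 1e83385, 3a8e12f, 4f742d0, 590b0f2, 7dd464b, 926cfb9, c6ceb74, d2e7ac9, d6c00f6, da9b99c, f9dcf89}.
0b4c4d7 is not among them, so fast-forward is not possible.

No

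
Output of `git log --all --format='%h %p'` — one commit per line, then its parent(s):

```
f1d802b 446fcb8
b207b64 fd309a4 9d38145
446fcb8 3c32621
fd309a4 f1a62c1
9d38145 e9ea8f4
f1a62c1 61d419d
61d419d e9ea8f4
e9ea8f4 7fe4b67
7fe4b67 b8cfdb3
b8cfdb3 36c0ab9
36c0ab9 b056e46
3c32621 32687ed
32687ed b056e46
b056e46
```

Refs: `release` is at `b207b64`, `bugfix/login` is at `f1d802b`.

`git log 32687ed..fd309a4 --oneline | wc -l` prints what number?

7

Reachable from fd309a4: {36c0ab9, 61d419d, 7fe4b67, b056e46, b8cfdb3, e9ea8f4, f1a62c1, fd309a4}.
Reachable from 32687ed: {32687ed, b056e46}.
In fd309a4's history but not 32687ed's: {36c0ab9, 61d419d, 7fe4b67, b8cfdb3, e9ea8f4, f1a62c1, fd309a4} — 7 commits.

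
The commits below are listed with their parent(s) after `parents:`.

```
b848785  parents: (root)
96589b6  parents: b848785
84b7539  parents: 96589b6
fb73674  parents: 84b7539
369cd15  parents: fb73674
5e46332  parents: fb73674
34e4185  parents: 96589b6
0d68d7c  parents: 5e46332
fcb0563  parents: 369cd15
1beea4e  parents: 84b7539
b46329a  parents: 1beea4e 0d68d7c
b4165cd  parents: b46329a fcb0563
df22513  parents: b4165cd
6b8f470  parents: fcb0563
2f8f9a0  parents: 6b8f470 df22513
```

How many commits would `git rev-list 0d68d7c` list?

6

Walking parent pointers from 0d68d7c: reachable set = {0d68d7c, 5e46332, 84b7539, 96589b6, b848785, fb73674}.
That is 6 commits.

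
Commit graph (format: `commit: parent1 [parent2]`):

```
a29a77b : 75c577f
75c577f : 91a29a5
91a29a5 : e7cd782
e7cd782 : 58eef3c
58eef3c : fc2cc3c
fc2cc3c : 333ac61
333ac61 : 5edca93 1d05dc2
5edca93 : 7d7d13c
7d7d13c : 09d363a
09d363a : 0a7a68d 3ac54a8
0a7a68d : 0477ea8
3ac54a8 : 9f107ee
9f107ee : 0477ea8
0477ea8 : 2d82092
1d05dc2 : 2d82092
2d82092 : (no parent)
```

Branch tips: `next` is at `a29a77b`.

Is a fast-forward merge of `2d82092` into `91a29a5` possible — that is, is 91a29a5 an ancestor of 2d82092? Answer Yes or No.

No

A fast-forward from 91a29a5 to 2d82092 is possible iff 91a29a5 is an ancestor of 2d82092.
Ancestors of 2d82092: {2d82092}.
91a29a5 is not among them, so fast-forward is not possible.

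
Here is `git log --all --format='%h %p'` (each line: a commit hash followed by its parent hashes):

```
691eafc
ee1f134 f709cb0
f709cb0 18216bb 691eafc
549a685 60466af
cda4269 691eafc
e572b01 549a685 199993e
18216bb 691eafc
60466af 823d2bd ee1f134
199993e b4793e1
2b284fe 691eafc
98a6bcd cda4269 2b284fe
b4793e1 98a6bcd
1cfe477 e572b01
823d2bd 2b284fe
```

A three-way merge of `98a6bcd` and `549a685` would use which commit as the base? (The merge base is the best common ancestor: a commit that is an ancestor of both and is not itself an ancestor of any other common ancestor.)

2b284fe

Ancestors of 98a6bcd: {2b284fe, 691eafc, 98a6bcd, cda4269}.
Ancestors of 549a685: {18216bb, 2b284fe, 549a685, 60466af, 691eafc, 823d2bd, ee1f134, f709cb0}.
Common ancestors: {2b284fe, 691eafc}.
Among these, 2b284fe is not an ancestor of any other common ancestor — it is the merge base.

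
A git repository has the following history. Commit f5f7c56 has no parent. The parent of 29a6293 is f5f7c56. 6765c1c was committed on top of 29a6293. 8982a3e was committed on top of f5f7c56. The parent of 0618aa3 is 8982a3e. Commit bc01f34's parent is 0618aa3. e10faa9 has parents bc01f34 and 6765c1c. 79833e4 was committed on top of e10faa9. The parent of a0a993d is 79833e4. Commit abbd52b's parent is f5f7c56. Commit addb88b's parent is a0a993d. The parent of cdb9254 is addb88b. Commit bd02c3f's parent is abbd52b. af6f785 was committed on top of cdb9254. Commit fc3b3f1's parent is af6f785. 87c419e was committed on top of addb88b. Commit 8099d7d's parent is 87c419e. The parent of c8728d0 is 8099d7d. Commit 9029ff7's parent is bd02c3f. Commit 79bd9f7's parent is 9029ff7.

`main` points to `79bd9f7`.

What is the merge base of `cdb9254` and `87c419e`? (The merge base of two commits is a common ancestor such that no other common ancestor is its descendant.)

Ancestors of cdb9254: {0618aa3, 29a6293, 6765c1c, 79833e4, 8982a3e, a0a993d, addb88b, bc01f34, cdb9254, e10faa9, f5f7c56}.
Ancestors of 87c419e: {0618aa3, 29a6293, 6765c1c, 79833e4, 87c419e, 8982a3e, a0a993d, addb88b, bc01f34, e10faa9, f5f7c56}.
Common ancestors: {0618aa3, 29a6293, 6765c1c, 79833e4, 8982a3e, a0a993d, addb88b, bc01f34, e10faa9, f5f7c56}.
Among these, addb88b is not an ancestor of any other common ancestor — it is the merge base.

addb88b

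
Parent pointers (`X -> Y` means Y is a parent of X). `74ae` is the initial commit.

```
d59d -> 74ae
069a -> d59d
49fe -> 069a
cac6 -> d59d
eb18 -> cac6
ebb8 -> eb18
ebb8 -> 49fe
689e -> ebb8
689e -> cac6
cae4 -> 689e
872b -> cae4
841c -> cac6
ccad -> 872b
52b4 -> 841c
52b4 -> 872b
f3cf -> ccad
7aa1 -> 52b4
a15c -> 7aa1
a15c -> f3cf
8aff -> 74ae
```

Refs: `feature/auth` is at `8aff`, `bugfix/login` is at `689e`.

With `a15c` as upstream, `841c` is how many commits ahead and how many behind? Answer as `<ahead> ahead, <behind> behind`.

Reachable from 841c: {74ae, 841c, cac6, d59d}.
Reachable from a15c: {069a, 49fe, 52b4, 689e, 74ae, 7aa1, 841c, 872b, a15c, cac6, cae4, ccad, d59d, eb18, ebb8, f3cf}.
Only in 841c's history (ahead): {} — 0.
Only in a15c's history (behind): {069a, 49fe, 52b4, 689e, 7aa1, 872b, a15c, cae4, ccad, eb18, ebb8, f3cf} — 12.

0 ahead, 12 behind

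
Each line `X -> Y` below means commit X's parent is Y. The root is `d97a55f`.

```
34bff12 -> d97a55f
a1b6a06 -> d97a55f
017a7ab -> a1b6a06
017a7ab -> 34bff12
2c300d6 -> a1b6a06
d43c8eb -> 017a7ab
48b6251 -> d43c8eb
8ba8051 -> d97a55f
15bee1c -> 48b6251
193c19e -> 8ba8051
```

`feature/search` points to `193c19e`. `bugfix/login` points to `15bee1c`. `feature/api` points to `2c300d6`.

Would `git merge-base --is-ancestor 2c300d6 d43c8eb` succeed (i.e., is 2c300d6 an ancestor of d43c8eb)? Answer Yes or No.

Ancestors of d43c8eb: {017a7ab, 34bff12, a1b6a06, d43c8eb, d97a55f}.
2c300d6 is not in that set, so it is not an ancestor of d43c8eb.

No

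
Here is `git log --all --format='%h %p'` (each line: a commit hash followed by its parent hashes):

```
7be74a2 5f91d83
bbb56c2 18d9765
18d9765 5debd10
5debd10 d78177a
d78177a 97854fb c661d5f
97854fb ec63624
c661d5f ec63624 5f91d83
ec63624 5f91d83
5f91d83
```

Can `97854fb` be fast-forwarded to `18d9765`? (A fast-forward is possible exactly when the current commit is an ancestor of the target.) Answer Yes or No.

Yes

A fast-forward from 97854fb to 18d9765 is possible iff 97854fb is an ancestor of 18d9765.
Ancestors of 18d9765: {18d9765, 5debd10, 5f91d83, 97854fb, c661d5f, d78177a, ec63624}.
97854fb is among them, so fast-forward is possible.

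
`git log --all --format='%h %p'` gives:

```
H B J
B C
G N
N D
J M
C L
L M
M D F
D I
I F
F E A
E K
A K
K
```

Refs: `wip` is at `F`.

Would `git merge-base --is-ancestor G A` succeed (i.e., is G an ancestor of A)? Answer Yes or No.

Ancestors of A: {A, K}.
G is not in that set, so it is not an ancestor of A.

No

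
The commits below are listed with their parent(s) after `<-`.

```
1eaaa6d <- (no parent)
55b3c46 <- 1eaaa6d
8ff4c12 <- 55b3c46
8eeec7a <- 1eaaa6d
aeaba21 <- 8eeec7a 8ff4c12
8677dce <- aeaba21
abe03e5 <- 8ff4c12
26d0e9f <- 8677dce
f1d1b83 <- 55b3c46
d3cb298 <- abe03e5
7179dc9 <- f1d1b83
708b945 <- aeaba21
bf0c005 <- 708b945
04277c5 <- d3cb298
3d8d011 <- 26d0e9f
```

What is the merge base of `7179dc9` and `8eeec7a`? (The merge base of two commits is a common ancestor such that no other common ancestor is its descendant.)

Ancestors of 7179dc9: {1eaaa6d, 55b3c46, 7179dc9, f1d1b83}.
Ancestors of 8eeec7a: {1eaaa6d, 8eeec7a}.
Common ancestors: {1eaaa6d}.
The only common ancestor is 1eaaa6d, so it is the merge base.

1eaaa6d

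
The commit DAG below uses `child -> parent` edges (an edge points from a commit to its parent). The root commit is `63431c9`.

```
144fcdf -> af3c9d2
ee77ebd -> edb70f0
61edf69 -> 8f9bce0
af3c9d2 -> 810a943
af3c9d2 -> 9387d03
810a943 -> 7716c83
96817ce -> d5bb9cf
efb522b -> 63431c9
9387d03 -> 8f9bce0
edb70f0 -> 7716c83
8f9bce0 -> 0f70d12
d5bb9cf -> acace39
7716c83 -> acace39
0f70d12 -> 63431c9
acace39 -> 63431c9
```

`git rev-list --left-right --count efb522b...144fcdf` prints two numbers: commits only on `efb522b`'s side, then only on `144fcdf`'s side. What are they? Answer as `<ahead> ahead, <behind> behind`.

Reachable from efb522b: {63431c9, efb522b}.
Reachable from 144fcdf: {0f70d12, 144fcdf, 63431c9, 7716c83, 810a943, 8f9bce0, 9387d03, acace39, af3c9d2}.
Only in efb522b's history (ahead): {efb522b} — 1.
Only in 144fcdf's history (behind): {0f70d12, 144fcdf, 7716c83, 810a943, 8f9bce0, 9387d03, acace39, af3c9d2} — 8.

1 ahead, 8 behind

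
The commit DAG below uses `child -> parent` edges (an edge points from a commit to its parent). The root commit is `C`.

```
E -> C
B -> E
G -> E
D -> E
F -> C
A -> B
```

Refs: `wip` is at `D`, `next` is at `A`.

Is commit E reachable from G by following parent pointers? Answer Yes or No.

Ancestors of G (commits reachable by following parents): {C, E, G}.
E is in that set, so it is an ancestor of G.

Yes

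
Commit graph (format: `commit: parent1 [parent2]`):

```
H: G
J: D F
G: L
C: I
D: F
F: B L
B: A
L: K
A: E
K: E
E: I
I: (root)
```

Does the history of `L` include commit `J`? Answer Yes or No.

Ancestors of L: {E, I, K, L}.
J is not in that set, so it is not an ancestor of L.

No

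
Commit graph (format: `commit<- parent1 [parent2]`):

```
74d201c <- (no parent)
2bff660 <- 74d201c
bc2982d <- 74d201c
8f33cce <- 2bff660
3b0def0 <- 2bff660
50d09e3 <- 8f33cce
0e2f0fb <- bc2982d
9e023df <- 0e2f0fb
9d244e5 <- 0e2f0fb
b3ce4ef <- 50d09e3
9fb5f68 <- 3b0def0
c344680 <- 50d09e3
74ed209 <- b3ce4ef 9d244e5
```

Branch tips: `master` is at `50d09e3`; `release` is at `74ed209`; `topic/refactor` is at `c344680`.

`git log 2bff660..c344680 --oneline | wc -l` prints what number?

3

Reachable from c344680: {2bff660, 50d09e3, 74d201c, 8f33cce, c344680}.
Reachable from 2bff660: {2bff660, 74d201c}.
In c344680's history but not 2bff660's: {50d09e3, 8f33cce, c344680} — 3 commits.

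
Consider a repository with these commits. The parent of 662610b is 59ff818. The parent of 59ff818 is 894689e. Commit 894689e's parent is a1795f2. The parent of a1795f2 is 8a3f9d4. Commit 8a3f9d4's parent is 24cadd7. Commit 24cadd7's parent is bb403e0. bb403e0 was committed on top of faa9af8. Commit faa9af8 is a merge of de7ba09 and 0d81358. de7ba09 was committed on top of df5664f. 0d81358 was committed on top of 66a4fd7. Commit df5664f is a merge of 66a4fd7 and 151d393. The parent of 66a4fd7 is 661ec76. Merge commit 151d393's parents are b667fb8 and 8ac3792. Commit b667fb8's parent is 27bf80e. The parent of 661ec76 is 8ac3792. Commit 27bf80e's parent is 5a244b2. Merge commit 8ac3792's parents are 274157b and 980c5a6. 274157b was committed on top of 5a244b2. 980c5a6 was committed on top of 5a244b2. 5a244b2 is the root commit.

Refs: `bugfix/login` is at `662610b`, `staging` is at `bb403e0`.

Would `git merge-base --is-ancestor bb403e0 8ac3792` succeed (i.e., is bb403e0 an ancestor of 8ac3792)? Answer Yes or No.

Ancestors of 8ac3792: {274157b, 5a244b2, 8ac3792, 980c5a6}.
bb403e0 is not in that set, so it is not an ancestor of 8ac3792.

No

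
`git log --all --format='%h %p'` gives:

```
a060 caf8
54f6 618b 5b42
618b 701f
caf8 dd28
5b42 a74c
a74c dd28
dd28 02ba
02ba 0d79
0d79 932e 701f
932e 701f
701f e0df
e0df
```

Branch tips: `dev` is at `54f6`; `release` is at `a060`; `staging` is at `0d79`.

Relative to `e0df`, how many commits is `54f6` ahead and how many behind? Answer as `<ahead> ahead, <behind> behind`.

Reachable from 54f6: {02ba, 0d79, 54f6, 5b42, 618b, 701f, 932e, a74c, dd28, e0df}.
Reachable from e0df: {e0df}.
Only in 54f6's history (ahead): {02ba, 0d79, 54f6, 5b42, 618b, 701f, 932e, a74c, dd28} — 9.
Only in e0df's history (behind): {} — 0.

9 ahead, 0 behind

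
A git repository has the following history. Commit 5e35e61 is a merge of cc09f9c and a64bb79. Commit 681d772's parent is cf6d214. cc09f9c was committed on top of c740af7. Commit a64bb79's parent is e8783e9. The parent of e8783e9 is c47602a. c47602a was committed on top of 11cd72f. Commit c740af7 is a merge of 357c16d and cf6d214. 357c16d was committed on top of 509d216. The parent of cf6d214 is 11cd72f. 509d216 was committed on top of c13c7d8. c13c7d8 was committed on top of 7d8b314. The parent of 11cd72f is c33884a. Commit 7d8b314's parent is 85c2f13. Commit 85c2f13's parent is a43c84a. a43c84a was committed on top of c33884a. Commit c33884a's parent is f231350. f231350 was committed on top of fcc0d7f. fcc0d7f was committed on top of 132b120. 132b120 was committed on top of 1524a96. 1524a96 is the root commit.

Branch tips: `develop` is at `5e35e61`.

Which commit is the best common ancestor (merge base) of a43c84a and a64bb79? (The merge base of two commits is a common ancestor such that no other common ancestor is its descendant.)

Ancestors of a43c84a: {132b120, 1524a96, a43c84a, c33884a, f231350, fcc0d7f}.
Ancestors of a64bb79: {11cd72f, 132b120, 1524a96, a64bb79, c33884a, c47602a, e8783e9, f231350, fcc0d7f}.
Common ancestors: {132b120, 1524a96, c33884a, f231350, fcc0d7f}.
Among these, c33884a is not an ancestor of any other common ancestor — it is the merge base.

c33884a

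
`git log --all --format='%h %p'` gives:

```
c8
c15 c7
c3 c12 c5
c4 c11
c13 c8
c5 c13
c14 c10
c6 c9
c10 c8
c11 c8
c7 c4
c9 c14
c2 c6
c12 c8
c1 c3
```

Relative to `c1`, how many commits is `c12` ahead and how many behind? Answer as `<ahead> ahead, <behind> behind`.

Reachable from c12: {c12, c8}.
Reachable from c1: {c1, c12, c13, c3, c5, c8}.
Only in c12's history (ahead): {} — 0.
Only in c1's history (behind): {c1, c13, c3, c5} — 4.

0 ahead, 4 behind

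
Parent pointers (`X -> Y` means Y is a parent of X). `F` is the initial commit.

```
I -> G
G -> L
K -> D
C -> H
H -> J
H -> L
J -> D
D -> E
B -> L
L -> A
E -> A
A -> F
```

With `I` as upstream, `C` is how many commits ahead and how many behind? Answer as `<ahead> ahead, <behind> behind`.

5 ahead, 2 behind

Reachable from C: {A, C, D, E, F, H, J, L}.
Reachable from I: {A, F, G, I, L}.
Only in C's history (ahead): {C, D, E, H, J} — 5.
Only in I's history (behind): {G, I} — 2.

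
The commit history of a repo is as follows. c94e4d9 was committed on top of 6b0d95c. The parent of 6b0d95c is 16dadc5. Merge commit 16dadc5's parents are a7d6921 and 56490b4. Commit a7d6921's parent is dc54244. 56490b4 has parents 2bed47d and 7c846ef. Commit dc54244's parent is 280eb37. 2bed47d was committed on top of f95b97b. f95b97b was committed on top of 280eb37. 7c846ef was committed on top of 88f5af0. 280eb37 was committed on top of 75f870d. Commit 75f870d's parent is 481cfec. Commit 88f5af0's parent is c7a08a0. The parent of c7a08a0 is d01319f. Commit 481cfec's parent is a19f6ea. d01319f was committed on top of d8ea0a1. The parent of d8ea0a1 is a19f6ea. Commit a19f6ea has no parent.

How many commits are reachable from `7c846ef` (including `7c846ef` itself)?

6

Walking parent pointers from 7c846ef: reachable set = {7c846ef, 88f5af0, a19f6ea, c7a08a0, d01319f, d8ea0a1}.
That is 6 commits.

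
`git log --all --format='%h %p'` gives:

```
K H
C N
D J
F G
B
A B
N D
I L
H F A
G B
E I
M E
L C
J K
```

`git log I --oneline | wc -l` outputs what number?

Walking parent pointers from I: reachable set = {A, B, C, D, F, G, H, I, J, K, L, N}.
That is 12 commits.

12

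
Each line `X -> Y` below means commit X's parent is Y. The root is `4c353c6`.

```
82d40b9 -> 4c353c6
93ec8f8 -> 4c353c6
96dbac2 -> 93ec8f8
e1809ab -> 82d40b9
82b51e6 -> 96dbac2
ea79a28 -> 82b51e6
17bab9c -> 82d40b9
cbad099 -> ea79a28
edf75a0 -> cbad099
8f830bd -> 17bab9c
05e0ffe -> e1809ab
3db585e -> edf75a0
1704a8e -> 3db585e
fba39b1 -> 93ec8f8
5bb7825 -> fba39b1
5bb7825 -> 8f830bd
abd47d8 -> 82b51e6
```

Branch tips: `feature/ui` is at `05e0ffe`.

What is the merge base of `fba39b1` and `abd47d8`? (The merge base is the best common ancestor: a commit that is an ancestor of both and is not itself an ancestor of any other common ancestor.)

Ancestors of fba39b1: {4c353c6, 93ec8f8, fba39b1}.
Ancestors of abd47d8: {4c353c6, 82b51e6, 93ec8f8, 96dbac2, abd47d8}.
Common ancestors: {4c353c6, 93ec8f8}.
Among these, 93ec8f8 is not an ancestor of any other common ancestor — it is the merge base.

93ec8f8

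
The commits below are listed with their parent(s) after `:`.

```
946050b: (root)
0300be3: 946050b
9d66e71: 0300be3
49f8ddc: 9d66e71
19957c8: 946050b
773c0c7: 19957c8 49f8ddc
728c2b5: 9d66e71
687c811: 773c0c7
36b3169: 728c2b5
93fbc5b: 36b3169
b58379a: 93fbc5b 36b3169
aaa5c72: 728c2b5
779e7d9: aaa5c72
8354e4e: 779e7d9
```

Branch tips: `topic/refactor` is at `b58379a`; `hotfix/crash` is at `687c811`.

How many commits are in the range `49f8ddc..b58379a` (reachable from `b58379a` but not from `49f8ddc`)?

4

Reachable from b58379a: {0300be3, 36b3169, 728c2b5, 93fbc5b, 946050b, 9d66e71, b58379a}.
Reachable from 49f8ddc: {0300be3, 49f8ddc, 946050b, 9d66e71}.
In b58379a's history but not 49f8ddc's: {36b3169, 728c2b5, 93fbc5b, b58379a} — 4 commits.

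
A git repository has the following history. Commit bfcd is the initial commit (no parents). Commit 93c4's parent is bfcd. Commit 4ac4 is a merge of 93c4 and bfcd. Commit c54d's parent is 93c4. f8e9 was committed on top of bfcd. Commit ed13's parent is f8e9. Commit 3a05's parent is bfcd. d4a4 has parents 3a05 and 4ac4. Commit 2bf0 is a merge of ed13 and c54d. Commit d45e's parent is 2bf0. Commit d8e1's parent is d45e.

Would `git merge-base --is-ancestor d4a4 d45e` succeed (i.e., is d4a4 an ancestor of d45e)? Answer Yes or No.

No

Ancestors of d45e: {2bf0, 93c4, bfcd, c54d, d45e, ed13, f8e9}.
d4a4 is not in that set, so it is not an ancestor of d45e.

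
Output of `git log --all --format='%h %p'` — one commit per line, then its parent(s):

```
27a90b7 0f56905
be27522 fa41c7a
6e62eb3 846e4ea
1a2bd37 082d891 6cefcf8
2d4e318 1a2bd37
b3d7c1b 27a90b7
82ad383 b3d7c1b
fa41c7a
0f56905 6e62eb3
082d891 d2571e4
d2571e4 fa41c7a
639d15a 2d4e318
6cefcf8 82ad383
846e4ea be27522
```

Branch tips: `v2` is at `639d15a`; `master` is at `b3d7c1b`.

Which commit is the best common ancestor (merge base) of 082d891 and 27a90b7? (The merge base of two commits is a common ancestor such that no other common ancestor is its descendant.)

Ancestors of 082d891: {082d891, d2571e4, fa41c7a}.
Ancestors of 27a90b7: {0f56905, 27a90b7, 6e62eb3, 846e4ea, be27522, fa41c7a}.
Common ancestors: {fa41c7a}.
The only common ancestor is fa41c7a, so it is the merge base.

fa41c7a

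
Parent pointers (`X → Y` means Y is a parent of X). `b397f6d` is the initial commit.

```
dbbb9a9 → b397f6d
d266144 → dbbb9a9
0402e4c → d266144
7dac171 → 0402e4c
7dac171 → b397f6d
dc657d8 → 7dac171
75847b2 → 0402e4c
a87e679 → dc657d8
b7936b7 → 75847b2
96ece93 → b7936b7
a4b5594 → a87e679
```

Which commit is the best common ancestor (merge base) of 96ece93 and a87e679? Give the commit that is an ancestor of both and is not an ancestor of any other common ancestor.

Ancestors of 96ece93: {0402e4c, 75847b2, 96ece93, b397f6d, b7936b7, d266144, dbbb9a9}.
Ancestors of a87e679: {0402e4c, 7dac171, a87e679, b397f6d, d266144, dbbb9a9, dc657d8}.
Common ancestors: {0402e4c, b397f6d, d266144, dbbb9a9}.
Among these, 0402e4c is not an ancestor of any other common ancestor — it is the merge base.

0402e4c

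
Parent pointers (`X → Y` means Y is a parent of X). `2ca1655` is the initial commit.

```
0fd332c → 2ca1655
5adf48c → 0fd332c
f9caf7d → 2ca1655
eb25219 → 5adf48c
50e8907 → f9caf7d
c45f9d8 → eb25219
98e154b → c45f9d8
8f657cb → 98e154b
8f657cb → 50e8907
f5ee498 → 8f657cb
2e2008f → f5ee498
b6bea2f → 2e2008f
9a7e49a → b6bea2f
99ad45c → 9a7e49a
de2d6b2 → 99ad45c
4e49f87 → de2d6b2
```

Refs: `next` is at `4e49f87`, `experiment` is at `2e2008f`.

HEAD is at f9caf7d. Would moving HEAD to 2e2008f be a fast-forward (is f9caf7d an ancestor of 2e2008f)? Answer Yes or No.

Yes

A fast-forward from f9caf7d to 2e2008f is possible iff f9caf7d is an ancestor of 2e2008f.
Ancestors of 2e2008f: {0fd332c, 2ca1655, 2e2008f, 50e8907, 5adf48c, 8f657cb, 98e154b, c45f9d8, eb25219, f5ee498, f9caf7d}.
f9caf7d is among them, so fast-forward is possible.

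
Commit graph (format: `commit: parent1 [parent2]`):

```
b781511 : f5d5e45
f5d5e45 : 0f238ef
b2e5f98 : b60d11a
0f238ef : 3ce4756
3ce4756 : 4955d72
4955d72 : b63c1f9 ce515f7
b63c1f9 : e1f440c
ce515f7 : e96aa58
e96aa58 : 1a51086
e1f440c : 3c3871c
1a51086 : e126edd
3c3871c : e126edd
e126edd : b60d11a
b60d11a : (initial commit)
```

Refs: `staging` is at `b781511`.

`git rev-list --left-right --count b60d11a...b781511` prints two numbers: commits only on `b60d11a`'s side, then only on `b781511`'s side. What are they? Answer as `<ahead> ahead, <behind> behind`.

Reachable from b60d11a: {b60d11a}.
Reachable from b781511: {0f238ef, 1a51086, 3c3871c, 3ce4756, 4955d72, b60d11a, b63c1f9, b781511, ce515f7, e126edd, e1f440c, e96aa58, f5d5e45}.
Only in b60d11a's history (ahead): {} — 0.
Only in b781511's history (behind): {0f238ef, 1a51086, 3c3871c, 3ce4756, 4955d72, b63c1f9, b781511, ce515f7, e126edd, e1f440c, e96aa58, f5d5e45} — 12.

0 ahead, 12 behind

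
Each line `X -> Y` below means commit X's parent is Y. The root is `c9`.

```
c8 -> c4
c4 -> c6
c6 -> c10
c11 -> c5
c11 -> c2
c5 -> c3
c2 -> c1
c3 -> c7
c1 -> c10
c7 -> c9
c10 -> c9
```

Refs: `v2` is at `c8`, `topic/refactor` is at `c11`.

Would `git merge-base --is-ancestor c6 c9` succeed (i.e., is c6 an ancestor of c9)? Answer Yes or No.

No

Ancestors of c9: {c9}.
c6 is not in that set, so it is not an ancestor of c9.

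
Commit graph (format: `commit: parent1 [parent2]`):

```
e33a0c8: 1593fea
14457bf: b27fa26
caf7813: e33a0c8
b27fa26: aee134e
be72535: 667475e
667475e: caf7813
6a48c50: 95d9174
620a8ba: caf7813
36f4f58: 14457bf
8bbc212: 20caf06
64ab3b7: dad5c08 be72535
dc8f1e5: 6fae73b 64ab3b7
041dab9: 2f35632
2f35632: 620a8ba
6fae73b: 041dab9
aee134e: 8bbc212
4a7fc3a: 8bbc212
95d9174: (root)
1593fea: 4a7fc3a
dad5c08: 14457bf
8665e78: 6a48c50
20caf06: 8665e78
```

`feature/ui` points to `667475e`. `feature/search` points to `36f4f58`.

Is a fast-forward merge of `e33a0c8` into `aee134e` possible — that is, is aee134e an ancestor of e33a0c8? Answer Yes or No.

No

A fast-forward from aee134e to e33a0c8 is possible iff aee134e is an ancestor of e33a0c8.
Ancestors of e33a0c8: {1593fea, 20caf06, 4a7fc3a, 6a48c50, 8665e78, 8bbc212, 95d9174, e33a0c8}.
aee134e is not among them, so fast-forward is not possible.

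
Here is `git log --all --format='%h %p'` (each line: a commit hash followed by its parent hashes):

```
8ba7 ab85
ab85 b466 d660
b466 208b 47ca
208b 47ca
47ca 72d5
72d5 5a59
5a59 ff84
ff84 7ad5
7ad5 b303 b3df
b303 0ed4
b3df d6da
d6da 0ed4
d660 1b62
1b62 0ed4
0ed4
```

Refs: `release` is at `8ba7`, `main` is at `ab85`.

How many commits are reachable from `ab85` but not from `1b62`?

Reachable from ab85: {0ed4, 1b62, 208b, 47ca, 5a59, 72d5, 7ad5, ab85, b303, b3df, b466, d660, d6da, ff84}.
Reachable from 1b62: {0ed4, 1b62}.
In ab85's history but not 1b62's: {208b, 47ca, 5a59, 72d5, 7ad5, ab85, b303, b3df, b466, d660, d6da, ff84} — 12 commits.

12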